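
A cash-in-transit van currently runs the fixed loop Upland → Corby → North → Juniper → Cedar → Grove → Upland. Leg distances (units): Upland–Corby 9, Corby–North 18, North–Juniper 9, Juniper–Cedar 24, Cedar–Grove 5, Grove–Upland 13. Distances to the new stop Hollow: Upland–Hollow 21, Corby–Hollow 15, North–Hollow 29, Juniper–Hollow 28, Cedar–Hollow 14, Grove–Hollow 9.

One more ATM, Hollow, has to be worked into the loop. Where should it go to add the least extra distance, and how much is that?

Insertion cost between consecutive stops i–j is d(i,Hollow) + d(Hollow,j) − d(i,j):
  between Upland and Corby: 21 + 15 − 9 = 27
  between Corby and North: 15 + 29 − 18 = 26
  between North and Juniper: 29 + 28 − 9 = 48
  between Juniper and Cedar: 28 + 14 − 24 = 18
  between Cedar and Grove: 14 + 9 − 5 = 18
  between Grove and Upland: 9 + 21 − 13 = 17
Cheapest insertion is between Grove and Upland, adding 17.
New total = 78 + 17 = 95.

Minimum extra distance: 17, inserting Hollow between Grove and Upland.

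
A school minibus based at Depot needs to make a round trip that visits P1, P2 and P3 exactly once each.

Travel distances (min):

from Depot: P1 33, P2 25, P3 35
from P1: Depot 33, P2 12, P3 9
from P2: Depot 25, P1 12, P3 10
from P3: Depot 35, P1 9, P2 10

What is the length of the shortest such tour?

With 3 stops there are 3!/2 = 3 distinct round trips (a route and its reverse cost the same).
Depot→P1→P2→P3→Depot: 33+12+10+35 = 90
Depot→P1→P3→P2→Depot: 33+9+10+25 = 77
Depot→P2→P1→P3→Depot: 25+12+9+35 = 81
The minimum is 77.
One optimal route: Depot → P1 → P3 → P2 → Depot (or its reverse).

Minimum total distance: 77 min.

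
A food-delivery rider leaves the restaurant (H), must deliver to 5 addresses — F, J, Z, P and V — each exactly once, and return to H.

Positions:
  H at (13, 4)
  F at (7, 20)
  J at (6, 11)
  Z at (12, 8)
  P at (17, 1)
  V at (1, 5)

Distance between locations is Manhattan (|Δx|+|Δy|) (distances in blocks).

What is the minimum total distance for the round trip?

H→F→J→Z→P→V→H: 22+10+9+12+20+13 = 86
H→F→J→Z→V→P→H: 22+10+9+14+20+7 = 82
H→F→J→P→Z→V→H: 22+10+21+12+14+13 = 92
H→F→J→P→V→Z→H: 22+10+21+20+14+5 = 92
H→F→J→V→Z→P→H: 22+10+11+14+12+7 = 76
H→F→J→V→P→Z→H: 22+10+11+20+12+5 = 80
H→F→Z→J→P→V→H: 22+17+9+21+20+13 = 102
H→F→Z→J→V→P→H: 22+17+9+11+20+7 = 86
H→F→Z→P→J→V→H: 22+17+12+21+11+13 = 96
H→F→Z→P→V→J→H: 22+17+12+20+11+14 = 96
H→F→Z→V→J→P→H: 22+17+14+11+21+7 = 92
H→F→Z→V→P→J→H: 22+17+14+20+21+14 = 108
H→F→P→J→Z→V→H: 22+29+21+9+14+13 = 108
H→F→P→J→V→Z→H: 22+29+21+11+14+5 = 102
… (46 more)
H→Z→F→J→V→P→H: 5+17+10+11+20+7 = 70  ← best
The minimum is 70.
One optimal route: H → Z → F → J → V → P → H (or its reverse).

70 blocks — the shortest possible round trip.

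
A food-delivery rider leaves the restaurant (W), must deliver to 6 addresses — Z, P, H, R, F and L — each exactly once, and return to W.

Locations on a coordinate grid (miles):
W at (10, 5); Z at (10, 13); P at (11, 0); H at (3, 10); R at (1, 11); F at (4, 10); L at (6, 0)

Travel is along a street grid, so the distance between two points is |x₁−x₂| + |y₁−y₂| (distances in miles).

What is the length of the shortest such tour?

There are 360 distinct closed tours to check (reversals are equivalent).
W→Z→P→H→R→F→L→W: 8+14+18+3+4+12+9 = 68
W→Z→P→H→R→L→F→W: 8+14+18+3+16+12+11 = 82
W→Z→P→H→F→R→L→W: 8+14+18+1+4+16+9 = 70
W→Z→P→H→F→L→R→W: 8+14+18+1+12+16+15 = 84
W→Z→P→H→L→R→F→W: 8+14+18+13+16+4+11 = 84
W→Z→P→H→L→F→R→W: 8+14+18+13+12+4+15 = 84
W→Z→P→R→H→F→L→W: 8+14+21+3+1+12+9 = 68
W→Z→P→R→H→L→F→W: 8+14+21+3+13+12+11 = 82
… (352 more)
W→Z→R→H→F→L→P→W: 8+11+3+1+12+5+6 = 46  ← best
The minimum is 46.
One optimal route: W → Z → R → H → F → L → P → W (or its reverse).

Minimum total distance: 46 miles.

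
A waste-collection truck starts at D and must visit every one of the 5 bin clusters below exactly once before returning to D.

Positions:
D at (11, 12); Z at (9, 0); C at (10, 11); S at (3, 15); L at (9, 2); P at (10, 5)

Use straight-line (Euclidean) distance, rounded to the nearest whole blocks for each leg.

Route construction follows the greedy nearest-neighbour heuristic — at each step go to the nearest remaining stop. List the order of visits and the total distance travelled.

D → [C:1 / P:7 / S:9 / L:10 / Z:12] → C (1)
C → [P:6 / S:8 / L:9 / Z:11] → P (6)
P → [L:3 / Z:5 / S:12] → L (3)
L → [Z:2 / S:14] → Z (2)
Z → [S:16] → S (16)
Return S→D: 9.
Total = 1 + 6 + 3 + 2 + 16 + 9 = 37.

Nearest-neighbour total = 37 blocks; route D → C → P → L → Z → S → D.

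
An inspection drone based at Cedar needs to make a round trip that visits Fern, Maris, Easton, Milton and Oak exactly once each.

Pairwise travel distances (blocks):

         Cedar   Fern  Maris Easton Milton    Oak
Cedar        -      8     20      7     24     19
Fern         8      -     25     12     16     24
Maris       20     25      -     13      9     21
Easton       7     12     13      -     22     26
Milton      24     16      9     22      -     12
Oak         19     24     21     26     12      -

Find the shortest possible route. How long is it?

Shortest round trip = 73 blocks.

With 5 stops there are 5!/2 = 60 distinct round trips (a route and its reverse cost the same).
Cedar - Fern - Maris - Easton - Milton - Oak - Cedar: 8+25+13+22+12+19 = 99
Cedar - Fern - Maris - Easton - Oak - Milton - Cedar: 8+25+13+26+12+24 = 108
Cedar - Fern - Maris - Milton - Easton - Oak - Cedar: 8+25+9+22+26+19 = 109
Cedar - Fern - Maris - Milton - Oak - Easton - Cedar: 8+25+9+12+26+7 = 87
Cedar - Fern - Maris - Oak - Easton - Milton - Cedar: 8+25+21+26+22+24 = 126
Cedar - Fern - Maris - Oak - Milton - Easton - Cedar: 8+25+21+12+22+7 = 95
Cedar - Fern - Easton - Maris - Milton - Oak - Cedar: 8+12+13+9+12+19 = 73
Cedar - Fern - Easton - Maris - Oak - Milton - Cedar: 8+12+13+21+12+24 = 90
Cedar - Fern - Easton - Milton - Maris - Oak - Cedar: 8+12+22+9+21+19 = 91
Cedar - Fern - Easton - Milton - Oak - Maris - Cedar: 8+12+22+12+21+20 = 95
Cedar - Fern - Easton - Oak - Maris - Milton - Cedar: 8+12+26+21+9+24 = 100
Cedar - Fern - Easton - Oak - Milton - Maris - Cedar: 8+12+26+12+9+20 = 87
Cedar - Fern - Milton - Maris - Easton - Oak - Cedar: 8+16+9+13+26+19 = 91
Cedar - Fern - Milton - Maris - Oak - Easton - Cedar: 8+16+9+21+26+7 = 87
… (46 more)
The minimum is 73.
One optimal route: Cedar → Fern → Easton → Maris → Milton → Oak → Cedar (or its reverse).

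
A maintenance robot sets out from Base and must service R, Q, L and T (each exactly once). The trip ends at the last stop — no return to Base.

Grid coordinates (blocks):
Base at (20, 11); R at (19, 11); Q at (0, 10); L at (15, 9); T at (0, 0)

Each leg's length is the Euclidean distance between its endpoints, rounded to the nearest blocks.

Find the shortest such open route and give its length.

There are 4! = 24 possible orderings.
Base→R→Q→L→T: 1+19+15+17 = 52
Base→R→Q→T→L: 1+19+10+17 = 47
Base→R→L→Q→T: 1+4+15+10 = 30
Base→R→L→T→Q: 1+4+17+10 = 32
Base→R→T→Q→L: 1+22+10+15 = 48
Base→R→T→L→Q: 1+22+17+15 = 55
Base→Q→R→L→T: 20+19+4+17 = 60
Base→Q→R→T→L: 20+19+22+17 = 78
Base→Q→L→R→T: 20+15+4+22 = 61
Base→Q→L→T→R: 20+15+17+22 = 74
Base→Q→T→R→L: 20+10+22+4 = 56
Base→Q→T→L→R: 20+10+17+4 = 51
Base→L→R→Q→T: 5+4+19+10 = 38
Base→L→R→T→Q: 5+4+22+10 = 41
… (10 more)
The minimum is 30.
One shortest path: Base → R → L → Q → T.

Shortest open route: 30 blocks.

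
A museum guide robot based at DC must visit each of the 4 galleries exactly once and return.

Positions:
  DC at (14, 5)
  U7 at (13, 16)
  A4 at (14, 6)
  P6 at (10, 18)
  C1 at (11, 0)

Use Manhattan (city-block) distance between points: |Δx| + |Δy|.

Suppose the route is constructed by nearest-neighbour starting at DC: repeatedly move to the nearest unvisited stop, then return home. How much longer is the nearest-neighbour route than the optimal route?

DC: A4=1, C1=8, U7=12, P6=17 ⇒ A4
A4: C1=9, U7=11, P6=16 ⇒ C1
C1: U7=18, P6=19 ⇒ U7
U7: P6=5 ⇒ P6
NN route DC → A4 → C1 → U7 → P6 → DC costs 50.
Optimal: DC → A4 → U7 → P6 → C1 → DC costs 44 (by enumerating all 12 distinct tours).
Excess = 50 − 44 = 6.

Excess over optimum: 6.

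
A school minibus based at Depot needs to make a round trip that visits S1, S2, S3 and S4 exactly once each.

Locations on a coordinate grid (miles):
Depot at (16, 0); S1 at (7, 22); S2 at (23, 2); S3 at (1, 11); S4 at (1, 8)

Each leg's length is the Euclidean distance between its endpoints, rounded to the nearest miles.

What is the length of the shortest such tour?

With 4 stops there are 4!/2 = 12 distinct round trips (a route and its reverse cost the same).
Depot→S1→S2→S3→S4→Depot: 24+26+24+3+17 = 94
Depot→S1→S2→S4→S3→Depot: 24+26+23+3+19 = 95
Depot→S1→S3→S2→S4→Depot: 24+13+24+23+17 = 101
Depot→S1→S3→S4→S2→Depot: 24+13+3+23+7 = 70
Depot→S1→S4→S2→S3→Depot: 24+15+23+24+19 = 105
Depot→S1→S4→S3→S2→Depot: 24+15+3+24+7 = 73
Depot→S2→S1→S3→S4→Depot: 7+26+13+3+17 = 66
Depot→S2→S1→S4→S3→Depot: 7+26+15+3+19 = 70
Depot→S2→S3→S1→S4→Depot: 7+24+13+15+17 = 76
Depot→S2→S4→S1→S3→Depot: 7+23+15+13+19 = 77
Depot→S3→S1→S2→S4→Depot: 19+13+26+23+17 = 98
Depot→S3→S2→S1→S4→Depot: 19+24+26+15+17 = 101
The minimum is 66.
One optimal route: Depot → S2 → S1 → S3 → S4 → Depot (or its reverse).

Minimum total distance: 66 miles.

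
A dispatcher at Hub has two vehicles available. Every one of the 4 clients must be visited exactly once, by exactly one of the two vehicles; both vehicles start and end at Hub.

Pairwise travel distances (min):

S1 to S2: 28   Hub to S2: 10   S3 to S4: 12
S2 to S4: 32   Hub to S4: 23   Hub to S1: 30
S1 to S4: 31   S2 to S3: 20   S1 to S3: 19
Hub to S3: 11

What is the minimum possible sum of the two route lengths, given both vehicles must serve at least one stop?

Try each way of splitting the stops between the two vehicles (each non-empty) and, for each split, find the best tour for each vehicle:
  {S1} + {S2, S3, S4}: 60 + 65 = 125
  {S2} + {S1, S3, S4}: 20 + 84 = 104
  {S1, S2} + {S3, S4}: 68 + 46 = 114
  {S3} + {S1, S2, S4}: 22 + 92 = 114
  {S1, S3} + {S2, S4}: 60 + 65 = 125
  {S2, S3} + {S1, S4}: 41 + 84 = 125
  … (7 splits in total)
Best: vehicle 1 Hub → S2 → Hub = 20; vehicle 2 Hub → S1 → S3 → S4 → Hub = 84; combined 104.

Minimum combined distance: 104 min.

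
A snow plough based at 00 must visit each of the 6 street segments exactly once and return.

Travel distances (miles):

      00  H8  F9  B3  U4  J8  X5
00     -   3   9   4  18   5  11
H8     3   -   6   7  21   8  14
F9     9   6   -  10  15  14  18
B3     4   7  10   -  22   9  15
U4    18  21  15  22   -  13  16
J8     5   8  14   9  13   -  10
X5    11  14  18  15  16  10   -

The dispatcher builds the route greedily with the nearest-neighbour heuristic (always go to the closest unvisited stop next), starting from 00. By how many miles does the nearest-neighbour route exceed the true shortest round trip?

00: H8=3, B3=4, J8=5, F9=9, X5=11, U4=18 ⇒ H8
H8: F9=6, B3=7, J8=8, X5=14, U4=21 ⇒ F9
F9: B3=10, J8=14, U4=15, X5=18 ⇒ B3
B3: J8=9, X5=15, U4=22 ⇒ J8
J8: X5=10, U4=13 ⇒ X5
X5: U4=16 ⇒ U4
NN route 00 → H8 → F9 → B3 → J8 → X5 → U4 → 00 costs 72.
Optimal: 00 → H8 → F9 → U4 → X5 → J8 → B3 → 00 costs 63 (by enumerating all 360 distinct tours).
Excess = 72 − 63 = 9.

The nearest-neighbour route is 9 miles longer than optimal.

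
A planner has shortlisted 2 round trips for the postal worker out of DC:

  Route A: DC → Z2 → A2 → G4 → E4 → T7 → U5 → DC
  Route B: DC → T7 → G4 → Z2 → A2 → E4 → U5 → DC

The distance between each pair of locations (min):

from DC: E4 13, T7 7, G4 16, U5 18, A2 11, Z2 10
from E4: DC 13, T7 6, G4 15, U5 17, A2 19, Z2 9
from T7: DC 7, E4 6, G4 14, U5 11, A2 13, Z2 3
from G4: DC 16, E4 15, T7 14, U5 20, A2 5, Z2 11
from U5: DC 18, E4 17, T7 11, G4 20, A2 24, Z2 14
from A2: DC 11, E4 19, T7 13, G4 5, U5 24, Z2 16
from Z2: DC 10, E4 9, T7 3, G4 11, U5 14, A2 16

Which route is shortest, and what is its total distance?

Route A: 10 + 16 + 5 + 15 + 6 + 11 + 18 = 81
Route B: 7 + 14 + 11 + 16 + 19 + 17 + 18 = 102

81 min — Route A is the shortest.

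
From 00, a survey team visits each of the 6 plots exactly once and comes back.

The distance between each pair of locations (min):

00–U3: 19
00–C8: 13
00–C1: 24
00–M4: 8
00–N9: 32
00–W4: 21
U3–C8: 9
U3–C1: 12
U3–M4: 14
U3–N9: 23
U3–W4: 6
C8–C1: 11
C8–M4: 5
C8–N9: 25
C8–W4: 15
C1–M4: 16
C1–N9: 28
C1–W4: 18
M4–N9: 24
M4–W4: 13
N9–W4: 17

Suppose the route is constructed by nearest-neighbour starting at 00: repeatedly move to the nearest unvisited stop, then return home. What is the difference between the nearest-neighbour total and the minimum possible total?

From 00: M4=8, C8=13, U3=19, W4=21, C1=24, N9=32 → choose M4 (8).
From M4: C8=5, W4=13, U3=14, C1=16, N9=24 → choose C8 (5).
From C8: U3=9, C1=11, W4=15, N9=25 → choose U3 (9).
From U3: W4=6, C1=12, N9=23 → choose W4 (6).
From W4: N9=17, C1=18 → choose N9 (17).
From N9: C1=28 → choose C1 (28).
NN route 00 → M4 → C8 → U3 → W4 → N9 → C1 → 00 costs 97.
Optimal: 00 → C8 → C1 → U3 → W4 → N9 → M4 → 00 costs 91 (by enumerating all 360 distinct tours).
Excess = 97 − 91 = 6.

The nearest-neighbour route is 6 min longer than optimal.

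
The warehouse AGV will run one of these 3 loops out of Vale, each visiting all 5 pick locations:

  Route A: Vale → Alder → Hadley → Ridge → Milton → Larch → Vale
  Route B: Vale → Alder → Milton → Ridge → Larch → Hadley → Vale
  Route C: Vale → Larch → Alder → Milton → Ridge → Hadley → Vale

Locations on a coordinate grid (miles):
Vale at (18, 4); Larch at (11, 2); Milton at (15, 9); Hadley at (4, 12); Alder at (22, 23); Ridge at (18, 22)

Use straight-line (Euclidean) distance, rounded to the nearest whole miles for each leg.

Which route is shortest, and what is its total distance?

Route A: 19 + 21 + 17 + 13 + 8 + 7 = 85
Route B: 19 + 16 + 13 + 21 + 12 + 16 = 97
Route C: 7 + 24 + 16 + 13 + 17 + 16 = 93

Shortest is Route A, total 85 miles.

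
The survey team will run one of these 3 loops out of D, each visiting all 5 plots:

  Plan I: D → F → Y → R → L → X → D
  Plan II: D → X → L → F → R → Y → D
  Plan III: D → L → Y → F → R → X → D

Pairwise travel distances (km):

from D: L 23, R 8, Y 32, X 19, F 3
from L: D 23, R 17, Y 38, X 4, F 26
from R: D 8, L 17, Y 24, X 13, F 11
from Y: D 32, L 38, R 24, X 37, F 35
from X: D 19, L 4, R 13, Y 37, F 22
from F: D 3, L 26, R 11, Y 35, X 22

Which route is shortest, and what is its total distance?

Shortest is Plan I, total 102 km.

Plan I: 3 + 35 + 24 + 17 + 4 + 19 = 102
Plan II: 19 + 4 + 26 + 11 + 24 + 32 = 116
Plan III: 23 + 38 + 35 + 11 + 13 + 19 = 139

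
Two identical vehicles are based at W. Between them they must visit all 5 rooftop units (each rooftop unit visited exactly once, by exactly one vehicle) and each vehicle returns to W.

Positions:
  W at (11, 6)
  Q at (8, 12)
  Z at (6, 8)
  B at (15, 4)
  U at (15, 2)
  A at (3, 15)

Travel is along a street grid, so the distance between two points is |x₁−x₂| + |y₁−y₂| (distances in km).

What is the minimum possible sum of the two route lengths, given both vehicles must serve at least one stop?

Check every non-empty split of the stops between the two vehicles; for each half take its own optimal tour:
  {Q} + {Z, B, U, A}: 18 + 50 = 68
  {Z} + {Q, B, U, A}: 14 + 50 = 64
  {Q, Z} + {B, U, A}: 22 + 50 = 72
  {B} + {Q, Z, U, A}: 12 + 50 = 62
  {Q, B} + {Z, U, A}: 30 + 50 = 80
  {Z, B} + {Q, U, A}: 26 + 50 = 76
  … (15 splits in total)
  {B, U} + {Q, Z, A}: 16 + 34 = 50  ← best
Best: vehicle 1 W → B → U → W = 16; vehicle 2 W → Q → A → Z → W = 34; combined 50.

Minimum combined distance: 50 km.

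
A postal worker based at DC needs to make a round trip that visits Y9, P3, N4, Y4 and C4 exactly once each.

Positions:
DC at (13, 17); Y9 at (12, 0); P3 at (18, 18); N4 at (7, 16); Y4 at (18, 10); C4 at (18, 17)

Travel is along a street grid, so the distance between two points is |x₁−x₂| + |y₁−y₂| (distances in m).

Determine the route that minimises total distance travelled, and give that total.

With 5 stops there are 5!/2 = 60 distinct round trips (a route and its reverse cost the same).
DC-Y9-P3-N4-Y4-C4-DC: 18+24+13+17+7+5 = 84
DC-Y9-P3-N4-C4-Y4-DC: 18+24+13+12+7+12 = 86
DC-Y9-P3-Y4-N4-C4-DC: 18+24+8+17+12+5 = 84
DC-Y9-P3-Y4-C4-N4-DC: 18+24+8+7+12+7 = 76
DC-Y9-P3-C4-N4-Y4-DC: 18+24+1+12+17+12 = 84
DC-Y9-P3-C4-Y4-N4-DC: 18+24+1+7+17+7 = 74
DC-Y9-N4-P3-Y4-C4-DC: 18+21+13+8+7+5 = 72
DC-Y9-N4-P3-C4-Y4-DC: 18+21+13+1+7+12 = 72
DC-Y9-N4-Y4-P3-C4-DC: 18+21+17+8+1+5 = 70
DC-Y9-N4-Y4-C4-P3-DC: 18+21+17+7+1+6 = 70
DC-Y9-N4-C4-P3-Y4-DC: 18+21+12+1+8+12 = 72
DC-Y9-N4-C4-Y4-P3-DC: 18+21+12+7+8+6 = 72
DC-Y9-Y4-P3-N4-C4-DC: 18+16+8+13+12+5 = 72
DC-Y9-Y4-P3-C4-N4-DC: 18+16+8+1+12+7 = 62
… (46 more)
DC-P3-C4-Y4-Y9-N4-DC: 6+1+7+16+21+7 = 58  ← best
The minimum is 58.
One optimal route: DC → P3 → C4 → Y4 → Y9 → N4 → DC (or its reverse).

Shortest round trip = 58 m.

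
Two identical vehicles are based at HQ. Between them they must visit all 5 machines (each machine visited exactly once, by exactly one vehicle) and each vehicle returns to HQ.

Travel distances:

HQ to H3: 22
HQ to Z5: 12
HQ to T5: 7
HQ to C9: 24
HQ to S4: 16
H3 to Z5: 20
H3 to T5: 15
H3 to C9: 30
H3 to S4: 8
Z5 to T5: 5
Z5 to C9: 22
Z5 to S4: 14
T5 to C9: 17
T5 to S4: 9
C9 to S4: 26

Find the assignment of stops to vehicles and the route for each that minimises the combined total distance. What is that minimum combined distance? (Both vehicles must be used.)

Minimum combined distance: 102.

Try each way of splitting the stops between the two vehicles (each non-empty) and, for each split, find the best tour for each vehicle:
  {H3} + {Z5, T5, C9, S4}: 44 + 76 = 120
  {Z5} + {H3, T5, C9, S4}: 24 + 78 = 102
  {H3, Z5} + {T5, C9, S4}: 54 + 66 = 120
  {T5} + {H3, Z5, C9, S4}: 14 + 88 = 102
  {H3, T5} + {Z5, C9, S4}: 44 + 76 = 120
  {Z5, T5} + {H3, C9, S4}: 24 + 78 = 102
  … (15 splits in total)
Best: vehicle 1 HQ → Z5 → HQ = 24; vehicle 2 HQ → T5 → C9 → H3 → S4 → HQ = 78; combined 102.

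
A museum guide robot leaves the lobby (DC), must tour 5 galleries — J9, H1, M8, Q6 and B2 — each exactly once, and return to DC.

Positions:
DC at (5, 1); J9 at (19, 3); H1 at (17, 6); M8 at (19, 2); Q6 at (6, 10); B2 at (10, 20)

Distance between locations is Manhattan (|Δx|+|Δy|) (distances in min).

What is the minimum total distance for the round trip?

There are 60 distinct closed tours to check (reversals are equivalent).
DC → J9 → H1 → M8 → Q6 → B2 → DC: 16+5+6+21+14+24 = 86
DC → J9 → H1 → M8 → B2 → Q6 → DC: 16+5+6+27+14+10 = 78
DC → J9 → H1 → Q6 → M8 → B2 → DC: 16+5+15+21+27+24 = 108
DC → J9 → H1 → Q6 → B2 → M8 → DC: 16+5+15+14+27+15 = 92
DC → J9 → H1 → B2 → M8 → Q6 → DC: 16+5+21+27+21+10 = 100
DC → J9 → H1 → B2 → Q6 → M8 → DC: 16+5+21+14+21+15 = 92
DC → J9 → M8 → H1 → Q6 → B2 → DC: 16+1+6+15+14+24 = 76
DC → J9 → M8 → H1 → B2 → Q6 → DC: 16+1+6+21+14+10 = 68
DC → J9 → M8 → Q6 → H1 → B2 → DC: 16+1+21+15+21+24 = 98
DC → J9 → M8 → Q6 → B2 → H1 → DC: 16+1+21+14+21+17 = 90
DC → J9 → M8 → B2 → H1 → Q6 → DC: 16+1+27+21+15+10 = 90
DC → J9 → M8 → B2 → Q6 → H1 → DC: 16+1+27+14+15+17 = 90
DC → J9 → Q6 → H1 → M8 → B2 → DC: 16+20+15+6+27+24 = 108
DC → J9 → Q6 → H1 → B2 → M8 → DC: 16+20+15+21+27+15 = 114
… (46 more)
DC → M8 → J9 → H1 → B2 → Q6 → DC: 15+1+5+21+14+10 = 66  ← best
The minimum is 66.
One optimal route: DC → M8 → J9 → H1 → B2 → Q6 → DC (or its reverse).

Shortest round trip = 66 min.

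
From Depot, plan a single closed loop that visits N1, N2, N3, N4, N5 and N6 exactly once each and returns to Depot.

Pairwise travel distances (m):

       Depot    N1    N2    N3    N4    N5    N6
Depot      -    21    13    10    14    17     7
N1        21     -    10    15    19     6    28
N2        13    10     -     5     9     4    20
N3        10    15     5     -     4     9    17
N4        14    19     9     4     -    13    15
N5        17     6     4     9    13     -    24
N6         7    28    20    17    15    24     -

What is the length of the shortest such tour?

Shortest round trip = 62 m.

Depot→N1→N2→N3→N4→N5→N6→Depot: 21+10+5+4+13+24+7 = 84
Depot→N1→N2→N3→N4→N6→N5→Depot: 21+10+5+4+15+24+17 = 96
Depot→N1→N2→N3→N5→N4→N6→Depot: 21+10+5+9+13+15+7 = 80
Depot→N1→N2→N3→N5→N6→N4→Depot: 21+10+5+9+24+15+14 = 98
Depot→N1→N2→N3→N6→N4→N5→Depot: 21+10+5+17+15+13+17 = 98
Depot→N1→N2→N3→N6→N5→N4→Depot: 21+10+5+17+24+13+14 = 104
Depot→N1→N2→N4→N3→N5→N6→Depot: 21+10+9+4+9+24+7 = 84
Depot→N1→N2→N4→N3→N6→N5→Depot: 21+10+9+4+17+24+17 = 102
… (352 more)
Depot→N1→N5→N2→N3→N4→N6→Depot: 21+6+4+5+4+15+7 = 62  ← best
The minimum is 62.
One optimal route: Depot → N1 → N5 → N2 → N3 → N4 → N6 → Depot (or its reverse).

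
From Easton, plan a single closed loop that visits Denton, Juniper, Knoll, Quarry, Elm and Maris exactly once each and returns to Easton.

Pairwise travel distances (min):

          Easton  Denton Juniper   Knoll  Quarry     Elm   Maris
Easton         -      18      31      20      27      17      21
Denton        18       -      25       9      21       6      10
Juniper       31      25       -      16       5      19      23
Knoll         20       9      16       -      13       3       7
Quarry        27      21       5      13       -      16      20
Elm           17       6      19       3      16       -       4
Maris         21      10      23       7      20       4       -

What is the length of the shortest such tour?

Easton→Denton→Juniper→Knoll→Quarry→Elm→Maris→Easton: 18+25+16+13+16+4+21 = 113
Easton→Denton→Juniper→Knoll→Quarry→Maris→Elm→Easton: 18+25+16+13+20+4+17 = 113
Easton→Denton→Juniper→Knoll→Elm→Quarry→Maris→Easton: 18+25+16+3+16+20+21 = 119
Easton→Denton→Juniper→Knoll→Elm→Maris→Quarry→Easton: 18+25+16+3+4+20+27 = 113
Easton→Denton→Juniper→Knoll→Maris→Quarry→Elm→Easton: 18+25+16+7+20+16+17 = 119
Easton→Denton→Juniper→Knoll→Maris→Elm→Quarry→Easton: 18+25+16+7+4+16+27 = 113
Easton→Denton→Juniper→Quarry→Knoll→Elm→Maris→Easton: 18+25+5+13+3+4+21 = 89
Easton→Denton→Juniper→Quarry→Knoll→Maris→Elm→Easton: 18+25+5+13+7+4+17 = 89
… (352 more)
Easton→Denton→Elm→Maris→Knoll→Juniper→Quarry→Easton: 18+6+4+7+16+5+27 = 83  ← best
The minimum is 83.
One optimal route: Easton → Denton → Elm → Maris → Knoll → Juniper → Quarry → Easton (or its reverse).

Shortest round trip = 83 min.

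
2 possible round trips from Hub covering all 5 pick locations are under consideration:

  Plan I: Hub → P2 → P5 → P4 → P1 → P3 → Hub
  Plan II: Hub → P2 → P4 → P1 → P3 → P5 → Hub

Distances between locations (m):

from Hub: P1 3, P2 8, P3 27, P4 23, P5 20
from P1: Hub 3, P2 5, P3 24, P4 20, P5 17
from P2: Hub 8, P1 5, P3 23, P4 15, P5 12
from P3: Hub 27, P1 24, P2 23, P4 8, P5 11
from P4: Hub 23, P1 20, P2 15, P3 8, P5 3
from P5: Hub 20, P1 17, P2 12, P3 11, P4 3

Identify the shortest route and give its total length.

Plan I: 8 + 12 + 3 + 20 + 24 + 27 = 94
Plan II: 8 + 15 + 20 + 24 + 11 + 20 = 98

Shortest is Plan I, total 94 m.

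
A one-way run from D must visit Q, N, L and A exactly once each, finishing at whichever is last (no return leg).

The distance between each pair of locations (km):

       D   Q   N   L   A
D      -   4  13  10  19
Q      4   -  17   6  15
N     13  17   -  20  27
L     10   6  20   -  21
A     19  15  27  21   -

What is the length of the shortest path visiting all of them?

There are 4! = 24 possible orderings.
D → Q → N → L → A: 4+17+20+21 = 62
D → Q → N → A → L: 4+17+27+21 = 69
D → Q → L → N → A: 4+6+20+27 = 57
D → Q → L → A → N: 4+6+21+27 = 58
D → Q → A → N → L: 4+15+27+20 = 66
D → Q → A → L → N: 4+15+21+20 = 60
D → N → Q → L → A: 13+17+6+21 = 57
D → N → Q → A → L: 13+17+15+21 = 66
D → N → L → Q → A: 13+20+6+15 = 54
D → N → L → A → Q: 13+20+21+15 = 69
D → N → A → Q → L: 13+27+15+6 = 61
D → N → A → L → Q: 13+27+21+6 = 67
D → L → Q → N → A: 10+6+17+27 = 60
D → L → Q → A → N: 10+6+15+27 = 58
… (10 more)
The minimum is 54.
One shortest path: D → N → L → Q → A.

54 km — the minimum one-way total.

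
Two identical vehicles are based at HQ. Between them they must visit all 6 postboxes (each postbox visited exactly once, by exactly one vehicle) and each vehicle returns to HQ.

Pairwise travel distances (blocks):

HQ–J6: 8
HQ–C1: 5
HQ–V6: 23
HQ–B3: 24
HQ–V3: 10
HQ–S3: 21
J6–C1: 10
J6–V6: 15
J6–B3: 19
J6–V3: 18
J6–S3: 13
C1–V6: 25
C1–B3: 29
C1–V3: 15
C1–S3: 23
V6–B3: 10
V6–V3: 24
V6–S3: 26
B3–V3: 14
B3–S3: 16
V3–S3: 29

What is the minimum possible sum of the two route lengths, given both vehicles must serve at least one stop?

Try each way of splitting the stops between the two vehicles (each non-empty) and, for each split, find the best tour for each vehicle:
  {J6} + {C1, V6, B3, V3, S3}: 16 + 88 = 104
  {C1} + {J6, V6, B3, V3, S3}: 10 + 81 = 91
  {J6, C1} + {V6, B3, V3, S3}: 23 + 81 = 104
  {V6} + {J6, C1, B3, V3, S3}: 46 + 68 = 114
  {J6, V6} + {C1, B3, V3, S3}: 46 + 68 = 114
  {C1, V6} + {J6, B3, V3, S3}: 53 + 61 = 114
  … (31 splits in total)
Best: vehicle 1 HQ → C1 → HQ = 10; vehicle 2 HQ → J6 → S3 → V6 → B3 → V3 → HQ = 81; combined 91.

91 blocks — the smallest possible combined total.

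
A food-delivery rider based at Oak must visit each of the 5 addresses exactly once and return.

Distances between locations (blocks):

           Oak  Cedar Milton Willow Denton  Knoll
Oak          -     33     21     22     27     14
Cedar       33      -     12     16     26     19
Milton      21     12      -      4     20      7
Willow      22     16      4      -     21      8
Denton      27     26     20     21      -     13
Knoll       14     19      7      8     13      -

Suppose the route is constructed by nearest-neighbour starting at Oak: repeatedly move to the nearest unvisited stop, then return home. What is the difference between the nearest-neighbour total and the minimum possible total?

3 blocks longer than the optimal tour.

Oak: Knoll=14, Milton=21, Willow=22, Denton=27, Cedar=33 ⇒ Knoll
Knoll: Milton=7, Willow=8, Denton=13, Cedar=19 ⇒ Milton
Milton: Willow=4, Cedar=12, Denton=20 ⇒ Willow
Willow: Cedar=16, Denton=21 ⇒ Cedar
Cedar: Denton=26 ⇒ Denton
NN route Oak → Knoll → Milton → Willow → Cedar → Denton → Oak costs 94.
Optimal: Oak → Willow → Milton → Cedar → Denton → Knoll → Oak costs 91 (by enumerating all 60 distinct tours).
Excess = 94 − 91 = 3.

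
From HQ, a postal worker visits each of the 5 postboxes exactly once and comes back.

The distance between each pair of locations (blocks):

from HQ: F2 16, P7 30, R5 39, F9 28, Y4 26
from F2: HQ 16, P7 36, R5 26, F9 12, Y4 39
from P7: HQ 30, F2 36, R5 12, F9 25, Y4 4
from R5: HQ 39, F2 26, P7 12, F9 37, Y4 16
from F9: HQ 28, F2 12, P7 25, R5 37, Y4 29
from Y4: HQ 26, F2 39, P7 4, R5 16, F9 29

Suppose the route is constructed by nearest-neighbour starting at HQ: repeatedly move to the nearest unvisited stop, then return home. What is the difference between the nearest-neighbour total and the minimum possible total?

HQ: F2=16, Y4=26, F9=28, P7=30, R5=39 ⇒ F2
F2: F9=12, R5=26, P7=36, Y4=39 ⇒ F9
F9: P7=25, Y4=29, R5=37 ⇒ P7
P7: Y4=4, R5=12 ⇒ Y4
Y4: R5=16 ⇒ R5
NN route HQ → F2 → F9 → P7 → Y4 → R5 → HQ costs 112.
Optimal: HQ → F2 → F9 → P7 → R5 → Y4 → HQ costs 107 (by enumerating all 60 distinct tours).
Excess = 112 − 107 = 5.

The nearest-neighbour route is 5 blocks longer than optimal.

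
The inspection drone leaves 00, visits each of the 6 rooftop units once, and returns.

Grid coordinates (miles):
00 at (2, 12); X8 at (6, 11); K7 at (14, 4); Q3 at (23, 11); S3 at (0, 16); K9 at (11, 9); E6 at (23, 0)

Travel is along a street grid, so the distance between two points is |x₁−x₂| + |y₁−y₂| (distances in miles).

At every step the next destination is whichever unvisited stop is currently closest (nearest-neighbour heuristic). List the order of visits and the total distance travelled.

78 miles along 00 → X8 → K9 → K7 → E6 → Q3 → S3 → 00.

At 00 the remaining stops are X8 5, S3 6, K9 12, K7 20, Q3 22, E6 33; go to X8.
At X8 the remaining stops are K9 7, S3 11, K7 15, Q3 17, E6 28; go to K9.
At K9 the remaining stops are K7 8, Q3 14, S3 18, E6 21; go to K7.
At K7 the remaining stops are E6 13, Q3 16, S3 26; go to E6.
At E6 the remaining stops are Q3 11, S3 39; go to Q3.
At Q3 the remaining stops are S3 28; go to S3.
Return S3→00: 6.
Total = 5 + 7 + 8 + 13 + 11 + 28 + 6 = 78.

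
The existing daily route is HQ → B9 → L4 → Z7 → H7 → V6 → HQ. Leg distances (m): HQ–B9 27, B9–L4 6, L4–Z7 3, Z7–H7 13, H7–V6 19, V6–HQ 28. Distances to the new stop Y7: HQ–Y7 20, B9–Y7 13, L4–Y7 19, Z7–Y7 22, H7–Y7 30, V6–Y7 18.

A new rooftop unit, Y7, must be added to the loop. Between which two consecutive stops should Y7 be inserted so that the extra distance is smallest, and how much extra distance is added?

Insertion cost between consecutive stops i–j is d(i,Y7) + d(Y7,j) − d(i,j):
  between HQ and B9: 20 + 13 − 27 = 6
  between B9 and L4: 13 + 19 − 6 = 26
  between L4 and Z7: 19 + 22 − 3 = 38
  between Z7 and H7: 22 + 30 − 13 = 39
  between H7 and V6: 30 + 18 − 19 = 29
  between V6 and HQ: 18 + 20 − 28 = 10
Cheapest insertion is between HQ and B9, adding 6.
New total = 96 + 6 = 102.

Minimum extra distance: 6 m, inserting Y7 between HQ and B9.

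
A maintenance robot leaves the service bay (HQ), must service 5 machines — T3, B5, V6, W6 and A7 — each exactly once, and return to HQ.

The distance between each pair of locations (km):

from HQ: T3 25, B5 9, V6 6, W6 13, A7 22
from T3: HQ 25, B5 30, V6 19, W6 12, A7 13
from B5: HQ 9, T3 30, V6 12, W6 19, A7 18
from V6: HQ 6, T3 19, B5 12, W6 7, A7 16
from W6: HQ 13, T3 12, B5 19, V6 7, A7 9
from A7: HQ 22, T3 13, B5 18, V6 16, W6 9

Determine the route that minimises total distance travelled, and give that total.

There are 60 distinct closed tours to check (reversals are equivalent).
HQ-T3-B5-V6-W6-A7-HQ: 25+30+12+7+9+22 = 105
HQ-T3-B5-V6-A7-W6-HQ: 25+30+12+16+9+13 = 105
HQ-T3-B5-W6-V6-A7-HQ: 25+30+19+7+16+22 = 119
HQ-T3-B5-W6-A7-V6-HQ: 25+30+19+9+16+6 = 105
HQ-T3-B5-A7-V6-W6-HQ: 25+30+18+16+7+13 = 109
HQ-T3-B5-A7-W6-V6-HQ: 25+30+18+9+7+6 = 95
HQ-T3-V6-B5-W6-A7-HQ: 25+19+12+19+9+22 = 106
HQ-T3-V6-B5-A7-W6-HQ: 25+19+12+18+9+13 = 96
HQ-T3-V6-W6-B5-A7-HQ: 25+19+7+19+18+22 = 110
HQ-T3-V6-W6-A7-B5-HQ: 25+19+7+9+18+9 = 87
HQ-T3-V6-A7-B5-W6-HQ: 25+19+16+18+19+13 = 110
HQ-T3-V6-A7-W6-B5-HQ: 25+19+16+9+19+9 = 97
HQ-T3-W6-B5-V6-A7-HQ: 25+12+19+12+16+22 = 106
HQ-T3-W6-B5-A7-V6-HQ: 25+12+19+18+16+6 = 96
… (46 more)
HQ-B5-A7-T3-W6-V6-HQ: 9+18+13+12+7+6 = 65  ← best
The minimum is 65.
One optimal route: HQ → B5 → A7 → T3 → W6 → V6 → HQ (or its reverse).

65 km — the shortest possible round trip.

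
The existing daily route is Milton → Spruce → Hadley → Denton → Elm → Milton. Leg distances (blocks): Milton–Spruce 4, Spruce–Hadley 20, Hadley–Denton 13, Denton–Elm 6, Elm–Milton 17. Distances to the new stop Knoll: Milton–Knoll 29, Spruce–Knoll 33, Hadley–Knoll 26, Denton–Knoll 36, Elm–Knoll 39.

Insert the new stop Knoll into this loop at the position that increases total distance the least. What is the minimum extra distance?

Minimum extra distance: 39 blocks, inserting Knoll between Spruce and Hadley.

Insertion cost between consecutive stops i–j is d(i,Knoll) + d(Knoll,j) − d(i,j):
  between Milton and Spruce: 29 + 33 − 4 = 58
  between Spruce and Hadley: 33 + 26 − 20 = 39
  between Hadley and Denton: 26 + 36 − 13 = 49
  between Denton and Elm: 36 + 39 − 6 = 69
  between Elm and Milton: 39 + 29 − 17 = 51
Cheapest insertion is between Spruce and Hadley, adding 39.
New total = 60 + 39 = 99.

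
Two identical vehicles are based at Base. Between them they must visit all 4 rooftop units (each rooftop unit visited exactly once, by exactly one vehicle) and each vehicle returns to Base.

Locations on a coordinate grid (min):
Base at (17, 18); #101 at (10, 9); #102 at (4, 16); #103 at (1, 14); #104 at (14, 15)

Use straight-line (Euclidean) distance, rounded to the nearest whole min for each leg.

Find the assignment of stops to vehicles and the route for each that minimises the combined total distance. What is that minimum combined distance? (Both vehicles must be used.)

46 min — the smallest possible combined total.

Try each way of splitting the stops between the two vehicles (each non-empty) and, for each split, find the best tour for each vehicle:
  {#101} + {#102, #103, #104}: 22 + 34 = 56
  {#102} + {#101, #103, #104}: 26 + 37 = 63
  {#101, #102} + {#103, #104}: 33 + 33 = 66
  {#103} + {#101, #102, #104}: 32 + 33 = 65
  {#101, #103} + {#102, #104}: 37 + 27 = 64
  {#102, #103} + {#101, #104}: 33 + 22 = 55
  … (7 splits in total)
  {#101, #102, #103} + {#104}: 38 + 8 = 46  ← best
Best: vehicle 1 Base → #101 → #103 → #102 → Base = 38; vehicle 2 Base → #104 → Base = 8; combined 46.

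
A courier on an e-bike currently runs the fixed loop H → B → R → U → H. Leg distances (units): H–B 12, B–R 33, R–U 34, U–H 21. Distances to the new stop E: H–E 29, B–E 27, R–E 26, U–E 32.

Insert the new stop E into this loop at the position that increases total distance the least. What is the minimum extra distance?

Adding 20 by placing E on the B–R leg.

Insertion cost between consecutive stops i–j is d(i,E) + d(E,j) − d(i,j):
  between H and B: 29 + 27 − 12 = 44
  between B and R: 27 + 26 − 33 = 20
  between R and U: 26 + 32 − 34 = 24
  between U and H: 32 + 29 − 21 = 40
Cheapest insertion is between B and R, adding 20.
New total = 100 + 20 = 120.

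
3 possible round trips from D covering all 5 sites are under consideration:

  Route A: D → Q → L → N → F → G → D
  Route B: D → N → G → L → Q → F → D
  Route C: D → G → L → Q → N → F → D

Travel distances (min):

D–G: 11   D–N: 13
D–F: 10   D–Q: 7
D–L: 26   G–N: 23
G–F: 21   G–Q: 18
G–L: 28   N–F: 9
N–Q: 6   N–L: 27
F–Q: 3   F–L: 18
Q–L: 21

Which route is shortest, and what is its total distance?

Route A: 7 + 21 + 27 + 9 + 21 + 11 = 96
Route B: 13 + 23 + 28 + 21 + 3 + 10 = 98
Route C: 11 + 28 + 21 + 6 + 9 + 10 = 85

85 min — Route C is the shortest.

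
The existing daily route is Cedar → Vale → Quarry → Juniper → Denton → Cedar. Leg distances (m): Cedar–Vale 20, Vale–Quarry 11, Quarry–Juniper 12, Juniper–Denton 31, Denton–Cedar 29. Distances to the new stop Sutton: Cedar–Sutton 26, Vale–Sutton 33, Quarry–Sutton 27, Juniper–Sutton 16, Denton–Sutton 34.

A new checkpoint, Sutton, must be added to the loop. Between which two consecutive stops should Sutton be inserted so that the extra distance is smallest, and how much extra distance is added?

Insertion cost between consecutive stops i–j is d(i,Sutton) + d(Sutton,j) − d(i,j):
  between Cedar and Vale: 26 + 33 − 20 = 39
  between Vale and Quarry: 33 + 27 − 11 = 49
  between Quarry and Juniper: 27 + 16 − 12 = 31
  between Juniper and Denton: 16 + 34 − 31 = 19
  between Denton and Cedar: 34 + 26 − 29 = 31
Cheapest insertion is between Juniper and Denton, adding 19.
New total = 103 + 19 = 122.

+19 m — insert Sutton between Juniper and Denton.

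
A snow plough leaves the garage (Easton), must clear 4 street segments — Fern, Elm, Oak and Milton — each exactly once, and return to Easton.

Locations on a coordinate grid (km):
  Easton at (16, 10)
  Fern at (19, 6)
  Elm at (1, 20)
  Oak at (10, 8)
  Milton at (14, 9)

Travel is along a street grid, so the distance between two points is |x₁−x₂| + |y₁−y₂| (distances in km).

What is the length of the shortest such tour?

There are 12 distinct closed tours to check (reversals are equivalent).
Easton→Fern→Elm→Oak→Milton→Easton: 7+32+21+5+3 = 68
Easton→Fern→Elm→Milton→Oak→Easton: 7+32+24+5+8 = 76
Easton→Fern→Oak→Elm→Milton→Easton: 7+11+21+24+3 = 66
Easton→Fern→Oak→Milton→Elm→Easton: 7+11+5+24+25 = 72
Easton→Fern→Milton→Elm→Oak→Easton: 7+8+24+21+8 = 68
Easton→Fern→Milton→Oak→Elm→Easton: 7+8+5+21+25 = 66
Easton→Elm→Fern→Oak→Milton→Easton: 25+32+11+5+3 = 76
Easton→Elm→Fern→Milton→Oak→Easton: 25+32+8+5+8 = 78
Easton→Elm→Oak→Fern→Milton→Easton: 25+21+11+8+3 = 68
Easton→Elm→Milton→Fern→Oak→Easton: 25+24+8+11+8 = 76
Easton→Oak→Fern→Elm→Milton→Easton: 8+11+32+24+3 = 78
Easton→Oak→Elm→Fern→Milton→Easton: 8+21+32+8+3 = 72
The minimum is 66.
One optimal route: Easton → Fern → Oak → Elm → Milton → Easton (or its reverse).

66 km — the shortest possible round trip.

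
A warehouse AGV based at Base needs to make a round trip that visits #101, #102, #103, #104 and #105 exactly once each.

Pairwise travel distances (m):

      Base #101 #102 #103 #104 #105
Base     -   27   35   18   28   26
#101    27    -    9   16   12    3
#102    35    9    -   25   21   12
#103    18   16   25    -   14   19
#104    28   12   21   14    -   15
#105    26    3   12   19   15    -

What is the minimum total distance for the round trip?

Minimum total distance: 91 m.

There are 60 distinct closed tours to check (reversals are equivalent).
Base → #101 → #102 → #103 → #104 → #105 → Base: 27+9+25+14+15+26 = 116
Base → #101 → #102 → #103 → #105 → #104 → Base: 27+9+25+19+15+28 = 123
Base → #101 → #102 → #104 → #103 → #105 → Base: 27+9+21+14+19+26 = 116
Base → #101 → #102 → #104 → #105 → #103 → Base: 27+9+21+15+19+18 = 109
Base → #101 → #102 → #105 → #103 → #104 → Base: 27+9+12+19+14+28 = 109
Base → #101 → #102 → #105 → #104 → #103 → Base: 27+9+12+15+14+18 = 95
Base → #101 → #103 → #102 → #104 → #105 → Base: 27+16+25+21+15+26 = 130
Base → #101 → #103 → #102 → #105 → #104 → Base: 27+16+25+12+15+28 = 123
Base → #101 → #103 → #104 → #102 → #105 → Base: 27+16+14+21+12+26 = 116
Base → #101 → #103 → #104 → #105 → #102 → Base: 27+16+14+15+12+35 = 119
Base → #101 → #103 → #105 → #102 → #104 → Base: 27+16+19+12+21+28 = 123
Base → #101 → #103 → #105 → #104 → #102 → Base: 27+16+19+15+21+35 = 133
Base → #101 → #104 → #102 → #103 → #105 → Base: 27+12+21+25+19+26 = 130
Base → #101 → #104 → #102 → #105 → #103 → Base: 27+12+21+12+19+18 = 109
… (46 more)
Base → #103 → #104 → #101 → #102 → #105 → Base: 18+14+12+9+12+26 = 91  ← best
The minimum is 91.
One optimal route: Base → #103 → #104 → #101 → #102 → #105 → Base (or its reverse).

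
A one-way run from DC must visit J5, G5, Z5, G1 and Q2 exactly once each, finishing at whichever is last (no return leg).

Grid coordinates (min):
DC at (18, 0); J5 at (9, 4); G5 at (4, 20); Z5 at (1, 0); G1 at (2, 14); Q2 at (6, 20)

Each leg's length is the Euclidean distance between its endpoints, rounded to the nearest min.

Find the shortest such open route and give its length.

There are 5! = 120 possible orderings.
DC - J5 - G5 - Z5 - G1 - Q2: 10+17+20+14+7 = 68
DC - J5 - G5 - Z5 - Q2 - G1: 10+17+20+21+7 = 75
DC - J5 - G5 - G1 - Z5 - Q2: 10+17+6+14+21 = 68
DC - J5 - G5 - G1 - Q2 - Z5: 10+17+6+7+21 = 61
DC - J5 - G5 - Q2 - Z5 - G1: 10+17+2+21+14 = 64
DC - J5 - G5 - Q2 - G1 - Z5: 10+17+2+7+14 = 50
DC - J5 - Z5 - G5 - G1 - Q2: 10+9+20+6+7 = 52
DC - J5 - Z5 - G5 - Q2 - G1: 10+9+20+2+7 = 48
DC - J5 - Z5 - G1 - G5 - Q2: 10+9+14+6+2 = 41
DC - J5 - Z5 - G1 - Q2 - G5: 10+9+14+7+2 = 42
DC - J5 - Z5 - Q2 - G5 - G1: 10+9+21+2+6 = 48
DC - J5 - Z5 - Q2 - G1 - G5: 10+9+21+7+6 = 53
DC - J5 - G1 - G5 - Z5 - Q2: 10+12+6+20+21 = 69
DC - J5 - G1 - G5 - Q2 - Z5: 10+12+6+2+21 = 51
… (106 more)
The minimum is 41.
One shortest path: DC → J5 → Z5 → G1 → G5 → Q2.

Minimum one-way distance = 41 min.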